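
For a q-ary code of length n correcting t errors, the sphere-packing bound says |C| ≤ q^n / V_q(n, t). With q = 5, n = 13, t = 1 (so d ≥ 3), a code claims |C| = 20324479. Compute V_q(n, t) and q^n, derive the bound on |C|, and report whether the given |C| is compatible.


V_q(n, t) = 53, q^n = 1220703125, Hamming bound = 23032134, |C| = 20324479 ≤ bound (satisfied).

Step 1: Compute V_q(n, t) = Σ_{j=0}^1 C(n, j) (q−1)^j.
  j = 0: C(13,0)·(4)^0 = 1·1 = 1.
  j = 1: C(13,1)·(4)^1 = 13·4 = 52.
  V_q(n, t) = 1 + 52 = 53.
Step 2: q^n = 5^13 = 1220703125.
Step 3: Hamming bound ⌊q^n / V_q(n,t)⌋ = ⌊1220703125/53⌋ = 23032134.
Step 4: Compare |C| = 20324479 to 23032134: satisfied.
The claimed |C| lies below the Hamming bound.


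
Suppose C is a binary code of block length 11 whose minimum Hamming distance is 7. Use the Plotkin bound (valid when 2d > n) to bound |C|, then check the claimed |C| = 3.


Plotkin bound M ≤ 4; given |C| = 3 ≤ bound (satisfied).

Check applicability: 2d = 14, n = 11.
2d − n = 3 > 0, so Plotkin applies.
Compute d/(2d−n) = 7/3 ≈ 2.3333.
⌊d/(2d−n)⌋ = 2.
Plotkin bound: M ≤ 2·2 = 4.
Given |C| = 3, check: satisfied.
This |C| is below the Plotkin bound.


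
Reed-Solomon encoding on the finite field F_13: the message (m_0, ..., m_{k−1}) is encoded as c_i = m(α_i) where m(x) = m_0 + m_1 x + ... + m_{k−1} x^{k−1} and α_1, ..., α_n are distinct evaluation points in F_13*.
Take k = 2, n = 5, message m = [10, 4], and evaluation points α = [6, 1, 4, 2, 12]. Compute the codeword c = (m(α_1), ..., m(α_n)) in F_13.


c = [8, 1, 0, 5, 6]

Message polynomial: m(x) = 10 + 4·x (mod 13).
For each evaluation point α_i, compute m(α_i) mod 13:
  α_1 = 6: Horner steps 4 → 8, so m(6) = 8.
  α_2 = 1: Horner steps 4 → 1, so m(1) = 1.
  α_3 = 4: Horner steps 4 → 0, so m(4) = 0.
  α_4 = 2: Horner steps 4 → 5, so m(2) = 5.
  α_5 = 12: Horner steps 4 → 6, so m(12) = 6.
Codeword c = [8, 1, 0, 5, 6] ∈ F_13^5.


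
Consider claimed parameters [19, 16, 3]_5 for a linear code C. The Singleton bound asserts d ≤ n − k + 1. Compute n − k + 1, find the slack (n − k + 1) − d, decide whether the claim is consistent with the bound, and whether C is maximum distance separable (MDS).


Singleton RHS = n − k + 1 = 4, slack = 1, bound satisfied, not MDS.

Singleton bound: d ≤ n − k + 1.
Here n = 19, k = 16, so n − k + 1 = 4.
Given d = 3, check d ≤ 4: YES.
Slack = (n − k + 1) − d = 1.
The code is NOT MDS (slack = 1 > 0).
Description: the claimed parameters are [19, 16, 3]_5; such a code would be non-MDS.


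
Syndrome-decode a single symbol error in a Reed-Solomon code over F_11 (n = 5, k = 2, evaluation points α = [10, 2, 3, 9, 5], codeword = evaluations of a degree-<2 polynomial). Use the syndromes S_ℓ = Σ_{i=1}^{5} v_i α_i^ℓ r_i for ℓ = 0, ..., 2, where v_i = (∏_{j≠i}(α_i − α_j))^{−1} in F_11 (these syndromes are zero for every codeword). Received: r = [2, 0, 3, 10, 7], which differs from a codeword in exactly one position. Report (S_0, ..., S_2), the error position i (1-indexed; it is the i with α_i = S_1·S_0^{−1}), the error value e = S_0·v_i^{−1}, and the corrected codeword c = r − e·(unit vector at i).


S = (2, 10, 6), error at position 5, error magnitude e = 9, c = [2, 0, 3, 10, 9].

Step 1: column multipliers v_i = (∏_{j≠i}(α_i − α_j))^{−1} mod 11.
  i = 1 (α = 10): (10−2)(10−3)(10−9)(10−5) = 8·7·1·5 = 280 ≡ 5, so v_1 = 5^{−1} = 9 (mod 11).
  i = 2 (α = 2): (2−10)(2−3)(2−9)(2−5) = (−8)·(−1)·(−7)·(−3) = 168 ≡ 3, so v_2 = 3^{−1} = 4 (mod 11).
  i = 3 (α = 3): (3−10)(3−2)(3−9)(3−5) = (−7)·1·(−6)·(−2) = −84 ≡ 4, so v_3 = 4^{−1} = 3 (mod 11).
  i = 4 (α = 9): (9−10)(9−2)(9−3)(9−5) = (−1)·7·6·4 = −168 ≡ 8, so v_4 = 8^{−1} = 7 (mod 11).
  i = 5 (α = 5): (5−10)(5−2)(5−3)(5−9) = (−5)·3·2·(−4) = 120 ≡ 10, so v_5 = 10^{−1} = 10 (mod 11).
  v = [9, 4, 3, 7, 10].
Step 2: syndromes of r = [2, 0, 3, 10, 7] (all sums mod 11).
  S_0 = Σ v_i r_i = 9·2 + 4·0 + 3·3 + 7·10 + 10·7 = 167 ≡ 2.
  S_1 = Σ v_i α_i r_i = 9·10·2 + 4·2·0 + 3·3·3 + 7·9·10 + 10·5·7 = 1187 ≡ 10.
  α_i^2 mod 11 = [1, 4, 9, 4, 3].
  S_2 = Σ v_i α_i^2 r_i = 9·1·2 + 4·4·0 + 3·9·3 + 7·4·10 + 10·3·7 = 589 ≡ 6.
  S = (2, 10, 6) ≠ 0, so r is not a codeword (an error is present).
Step 3: locate the error. For a single error e at position i, S_ℓ = v_i·e·α_i^ℓ, so α_err = S_1/S_0.
  S_0^{−1} = 2^{−1} = 6 (mod 11), so α_err = 10·6 = 60 ≡ 5 = α_5. Error position i = 5.
  Consistency check: S_2/S_1 = 6·10 = 60 ≡ 5 = α_err ✓ (single-error assumption holds).
Step 4: error magnitude e = S_0/v_5 = S_0·∏_{j≠5}(α_5 − α_j) = 2·10 = 20 ≡ 9 (mod 11).
Step 5: correct position 5: c_5 = r_5 − e = 7 − 9 ≡ 9 (mod 11). Hence c = [2, 0, 3, 10, 9].
  Check: interpolating c through the α_i gives m(x) = 5 + 3·x (degree < 2) with m(α_i) = c_i for every i, so c is indeed a codeword.


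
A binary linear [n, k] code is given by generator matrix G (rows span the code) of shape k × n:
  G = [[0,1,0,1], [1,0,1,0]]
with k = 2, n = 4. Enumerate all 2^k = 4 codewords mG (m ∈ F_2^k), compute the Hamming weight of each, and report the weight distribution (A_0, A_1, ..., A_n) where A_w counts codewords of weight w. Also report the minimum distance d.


Weight distribution: A_0 = 1, A_2 = 2, A_4 = 1. Minimum distance d = 2.

Enumerate all 2^2 = 4 messages m ∈ F_2^2.
For each, compute codeword c = mG in F_2^4, then tally its weight.
  m = 00 → c = 0000, weight = 0.
  m = 10 → c = 0101, weight = 2.
  m = 01 → c = 1010, weight = 2.
  m = 11 → c = 1111, weight = 4.
Tally weights:
  weight 0: 1 codewords.
  weight 2: 2 codewords.
  weight 4: 1 codewords.
Minimum distance d = smallest w > 0 with A_w > 0 = 2.
Sanity: Σ A_w = 4 = 2^2 = 4 ✓.


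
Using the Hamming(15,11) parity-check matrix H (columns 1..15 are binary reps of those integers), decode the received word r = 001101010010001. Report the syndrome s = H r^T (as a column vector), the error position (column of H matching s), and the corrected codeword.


s = (1, 1, 0, 1)^T, error position = 13, corrected codeword c = 001101010010101

Compute s = H r^T mod 2 one row at a time:
  s_1 = 1 + 0 + 0 + 1 + 0 + 0 + 0 + 1 = 3 ≡ 1 (mod 2).
  s_2 = 1 + 0 + 1 + 0 + 0 + 0 + 0 + 1 = 3 ≡ 1 (mod 2).
  s_3 = 0 + 1 + 1 + 0 + 0 + 1 + 0 + 1 = 4 ≡ 0 (mod 2).
  s_4 = 0 + 1 + 0 + 0 + 0 + 1 + 0 + 1 = 3 ≡ 1 (mod 2).
s = (1, 1, 0, 1)^T — this equals column 13 of H (binary 1101), so error is at position 13.
Correct: flip bit 13 of r = 001101010010001 to get c = 001101010010101.


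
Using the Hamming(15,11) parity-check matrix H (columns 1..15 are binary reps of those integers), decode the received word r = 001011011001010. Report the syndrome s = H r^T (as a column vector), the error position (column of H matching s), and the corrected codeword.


s = (0, 0, 1, 1)^T, error position = 3, corrected codeword c = 000011011001010

Compute s = H r^T mod 2 one row at a time:
  s_1 = 1 + 1 + 0 + 0 + 1 + 0 + 1 + 0 = 4 ≡ 0 (mod 2).
  s_2 = 0 + 1 + 1 + 0 + 1 + 0 + 1 + 0 = 4 ≡ 0 (mod 2).
  s_3 = 0 + 1 + 1 + 0 + 0 + 0 + 1 + 0 = 3 ≡ 1 (mod 2).
  s_4 = 0 + 1 + 1 + 0 + 1 + 0 + 0 + 0 = 3 ≡ 1 (mod 2).
s = (0, 0, 1, 1)^T — this equals column 3 of H (binary 0011), so error is at position 3.
Correct: flip bit 3 of r = 001011011001010 to get c = 000011011001010.


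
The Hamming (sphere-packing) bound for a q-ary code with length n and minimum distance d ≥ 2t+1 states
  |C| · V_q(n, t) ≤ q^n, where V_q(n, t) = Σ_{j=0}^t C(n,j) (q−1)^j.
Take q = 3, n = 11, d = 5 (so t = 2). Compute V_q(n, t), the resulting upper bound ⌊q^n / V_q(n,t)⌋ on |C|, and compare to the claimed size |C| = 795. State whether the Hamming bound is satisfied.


V_q(n, t) = 243, q^n = 177147, Hamming bound = 729, |C| = 795 > bound (violated).

Step 1: Compute V_q(n, t) = Σ_{j=0}^2 C(n, j) (q−1)^j.
  j = 0: C(11,0)·(2)^0 = 1·1 = 1.
  j = 1: C(11,1)·(2)^1 = 11·2 = 22.
  j = 2: C(11,2)·(2)^2 = 55·4 = 220.
  V_q(n, t) = 1 + 22 + 220 = 243.
Step 2: q^n = 3^11 = 177147.
Step 3: Hamming bound ⌊q^n / V_q(n,t)⌋ = ⌊177147/243⌋ = 729.
Step 4: Compare |C| = 795 to 729: violated.
The claimed |C| lies above the Hamming bound, so no 3-ary code of length 11 with d ≥ 5 can have 795 codewords.


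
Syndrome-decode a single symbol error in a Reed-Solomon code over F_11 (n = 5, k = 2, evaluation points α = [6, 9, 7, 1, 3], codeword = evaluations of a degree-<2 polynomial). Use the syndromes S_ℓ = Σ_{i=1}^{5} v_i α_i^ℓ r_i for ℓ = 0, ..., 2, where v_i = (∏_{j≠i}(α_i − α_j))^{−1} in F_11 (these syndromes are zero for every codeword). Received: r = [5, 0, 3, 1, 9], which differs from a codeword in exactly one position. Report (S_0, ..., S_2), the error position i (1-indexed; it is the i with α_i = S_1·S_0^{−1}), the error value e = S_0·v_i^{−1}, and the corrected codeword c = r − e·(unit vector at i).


S = (6, 3, 7), error at position 1, error magnitude e = 6, c = [10, 0, 3, 1, 9].

Step 1: column multipliers v_i = (∏_{j≠i}(α_i − α_j))^{−1} mod 11.
  i = 1 (α = 6): (6−9)(6−7)(6−1)(6−3) = (−3)·(−1)·5·3 = 45 ≡ 1, so v_1 = 1^{−1} = 1 (mod 11).
  i = 2 (α = 9): (9−6)(9−7)(9−1)(9−3) = 3·2·8·6 = 288 ≡ 2, so v_2 = 2^{−1} = 6 (mod 11).
  i = 3 (α = 7): (7−6)(7−9)(7−1)(7−3) = 1·(−2)·6·4 = −48 ≡ 7, so v_3 = 7^{−1} = 8 (mod 11).
  i = 4 (α = 1): (1−6)(1−9)(1−7)(1−3) = (−5)·(−8)·(−6)·(−2) = 480 ≡ 7, so v_4 = 7^{−1} = 8 (mod 11).
  i = 5 (α = 3): (3−6)(3−9)(3−7)(3−1) = (−3)·(−6)·(−4)·2 = −144 ≡ 10, so v_5 = 10^{−1} = 10 (mod 11).
  v = [1, 6, 8, 8, 10].
Step 2: syndromes of r = [5, 0, 3, 1, 9] (all sums mod 11).
  S_0 = Σ v_i r_i = 1·5 + 6·0 + 8·3 + 8·1 + 10·9 = 127 ≡ 6.
  S_1 = Σ v_i α_i r_i = 1·6·5 + 6·9·0 + 8·7·3 + 8·1·1 + 10·3·9 = 476 ≡ 3.
  α_i^2 mod 11 = [3, 4, 5, 1, 9].
  S_2 = Σ v_i α_i^2 r_i = 1·3·5 + 6·4·0 + 8·5·3 + 8·1·1 + 10·9·9 = 953 ≡ 7.
  S = (6, 3, 7) ≠ 0, so r is not a codeword (an error is present).
Step 3: locate the error. For a single error e at position i, S_ℓ = v_i·e·α_i^ℓ, so α_err = S_1/S_0.
  S_0^{−1} = 6^{−1} = 2 (mod 11), so α_err = 3·2 = 6 ≡ 6 = α_1. Error position i = 1.
  Consistency check: S_2/S_1 = 7·4 = 28 ≡ 6 = α_err ✓ (single-error assumption holds).
Step 4: error magnitude e = S_0/v_1 = S_0·∏_{j≠1}(α_1 − α_j) = 6·1 = 6 ≡ 6 (mod 11).
Step 5: correct position 1: c_1 = r_1 − e = 5 − 6 ≡ 10 (mod 11). Hence c = [10, 0, 3, 1, 9].
  Check: interpolating c through the α_i gives m(x) = 8 + 4·x (degree < 2) with m(α_i) = c_i for every i, so c is indeed a codeword.


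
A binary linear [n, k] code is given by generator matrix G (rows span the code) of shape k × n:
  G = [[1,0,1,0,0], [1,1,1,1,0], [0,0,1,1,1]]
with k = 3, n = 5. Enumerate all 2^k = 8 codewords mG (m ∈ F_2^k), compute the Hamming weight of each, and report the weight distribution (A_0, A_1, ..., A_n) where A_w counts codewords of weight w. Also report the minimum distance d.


Weight distribution: A_0 = 1, A_2 = 2, A_3 = 4, A_4 = 1. Minimum distance d = 2.

Enumerate all 2^3 = 8 messages m ∈ F_2^3.
For each, compute codeword c = mG in F_2^5, then tally its weight.
  m = 000 → c = 00000, weight = 0.
  m = 100 → c = 10100, weight = 2.
  m = 010 → c = 11110, weight = 4.
  m = 110 → c = 01010, weight = 2.
  m = 001 → c = 00111, weight = 3.
  m = 101 → c = 10011, weight = 3.
  m = 011 → c = 11001, weight = 3.
  m = 111 → c = 01101, weight = 3.
Tally weights:
  weight 0: 1 codewords.
  weight 2: 2 codewords.
  weight 3: 4 codewords.
  weight 4: 1 codewords.
Minimum distance d = smallest w > 0 with A_w > 0 = 2.
Sanity: Σ A_w = 8 = 2^3 = 8 ✓.


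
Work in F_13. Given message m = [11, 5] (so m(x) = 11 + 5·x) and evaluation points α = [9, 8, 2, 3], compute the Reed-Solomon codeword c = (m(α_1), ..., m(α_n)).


c = [4, 12, 8, 0]

Message polynomial: m(x) = 11 + 5·x (mod 13).
For each evaluation point α_i, compute m(α_i) mod 13:
  α_1 = 9: Horner steps 5 → 4, so m(9) = 4.
  α_2 = 8: Horner steps 5 → 12, so m(8) = 12.
  α_3 = 2: Horner steps 5 → 8, so m(2) = 8.
  α_4 = 3: Horner steps 5 → 0, so m(3) = 0.
Codeword c = [4, 12, 8, 0] ∈ F_13^4.


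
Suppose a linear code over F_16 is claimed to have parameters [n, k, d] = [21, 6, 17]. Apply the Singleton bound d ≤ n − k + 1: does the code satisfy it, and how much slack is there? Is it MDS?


Singleton RHS = n − k + 1 = 16, slack = -1, bound violated (no such code; not MDS).

Singleton bound: d ≤ n − k + 1.
Here n = 21, k = 6, so n − k + 1 = 16.
Given d = 17, check d ≤ 16: NO.
Slack = (n − k + 1) − d = -1.
The slack is negative: d = 17 exceeds n − k + 1 = 16 by 1, so the Singleton bound is violated and no linear [21, 6, 17]_16 code can exist. In particular it is not MDS (MDS requires d = n − k + 1 exactly).
Description: the claimed parameters are [21, 6, 17]_16; such a code would be impossible (violates the Singleton bound).


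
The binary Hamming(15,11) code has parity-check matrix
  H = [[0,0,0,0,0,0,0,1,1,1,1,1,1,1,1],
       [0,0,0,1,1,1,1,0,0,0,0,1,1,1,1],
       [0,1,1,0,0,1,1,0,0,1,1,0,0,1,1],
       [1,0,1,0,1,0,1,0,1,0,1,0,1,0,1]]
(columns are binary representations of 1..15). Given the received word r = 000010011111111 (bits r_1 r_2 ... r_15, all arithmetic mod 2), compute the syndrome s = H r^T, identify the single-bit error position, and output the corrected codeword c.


s = (0, 1, 0, 1)^T, error position = 5, corrected codeword c = 000000011111111

Compute s = H r^T mod 2 one row at a time:
  s_1 = 1 + 1 + 1 + 1 + 1 + 1 + 1 + 1 = 8 ≡ 0 (mod 2).
  s_2 = 0 + 1 + 0 + 0 + 1 + 1 + 1 + 1 = 5 ≡ 1 (mod 2).
  s_3 = 0 + 0 + 0 + 0 + 1 + 1 + 1 + 1 = 4 ≡ 0 (mod 2).
  s_4 = 0 + 0 + 1 + 0 + 1 + 1 + 1 + 1 = 5 ≡ 1 (mod 2).
s = (0, 1, 0, 1)^T — this equals column 5 of H (binary 0101), so error is at position 5.
Correct: flip bit 5 of r = 000010011111111 to get c = 000000011111111.


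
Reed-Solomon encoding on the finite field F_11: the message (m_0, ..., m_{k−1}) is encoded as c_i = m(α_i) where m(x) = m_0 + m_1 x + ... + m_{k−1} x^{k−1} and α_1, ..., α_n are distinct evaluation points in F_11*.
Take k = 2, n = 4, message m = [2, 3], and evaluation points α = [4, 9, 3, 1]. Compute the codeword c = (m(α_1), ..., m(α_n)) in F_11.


c = [3, 7, 0, 5]

Message polynomial: m(x) = 2 + 3·x (mod 11).
For each evaluation point α_i, compute m(α_i) mod 11:
  α_1 = 4: Horner steps 3 → 3, so m(4) = 3.
  α_2 = 9: Horner steps 3 → 7, so m(9) = 7.
  α_3 = 3: Horner steps 3 → 0, so m(3) = 0.
  α_4 = 1: Horner steps 3 → 5, so m(1) = 5.
Codeword c = [3, 7, 0, 5] ∈ F_11^4.


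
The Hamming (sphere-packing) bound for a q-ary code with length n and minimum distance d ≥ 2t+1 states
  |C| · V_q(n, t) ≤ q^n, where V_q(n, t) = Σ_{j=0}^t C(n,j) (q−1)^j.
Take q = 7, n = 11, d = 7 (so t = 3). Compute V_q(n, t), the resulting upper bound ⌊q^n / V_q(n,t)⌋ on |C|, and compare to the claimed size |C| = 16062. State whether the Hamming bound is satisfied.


V_q(n, t) = 37687, q^n = 1977326743, Hamming bound = 52467, |C| = 16062 ≤ bound (satisfied).

Step 1: Compute V_q(n, t) = Σ_{j=0}^3 C(n, j) (q−1)^j.
  j = 0: C(11,0)·(6)^0 = 1·1 = 1.
  j = 1: C(11,1)·(6)^1 = 11·6 = 66.
  j = 2: C(11,2)·(6)^2 = 55·36 = 1980.
  j = 3: C(11,3)·(6)^3 = 165·216 = 35640.
  V_q(n, t) = 1 + 66 + 1980 + 35640 = 37687.
Step 2: q^n = 7^11 = 1977326743.
Step 3: Hamming bound ⌊q^n / V_q(n,t)⌋ = ⌊1977326743/37687⌋ = 52467.
Step 4: Compare |C| = 16062 to 52467: satisfied.
The claimed |C| lies below the Hamming bound.


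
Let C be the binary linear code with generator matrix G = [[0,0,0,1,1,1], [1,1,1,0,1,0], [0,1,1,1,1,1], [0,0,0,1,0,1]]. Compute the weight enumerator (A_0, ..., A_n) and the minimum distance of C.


Weight distribution: A_0 = 1, A_1 = 2, A_2 = 3, A_3 = 4, A_4 = 3, A_5 = 2, A_6 = 1. Minimum distance d = 1.

Enumerate all 2^4 = 16 messages m ∈ F_2^4.
For each, compute codeword c = mG in F_2^6, then tally its weight.
  m = 0000 → c = 000000, weight = 0.
  m = 1000 → c = 000111, weight = 3.
  m = 0100 → c = 111010, weight = 4.
  m = 1100 → c = 111101, weight = 5.
  m = 0010 → c = 011111, weight = 5.
  m = 1010 → c = 011000, weight = 2.
  m = 0110 → c = 100101, weight = 3.
  m = 1110 → c = 100010, weight = 2.
  m = 0001 → c = 000101, weight = 2.
  m = 1001 → c = 000010, weight = 1.
  m = 0101 → c = 111111, weight = 6.
  m = 1101 → c = 111000, weight = 3.
  m = 0011 → c = 011010, weight = 3.
  m = 1011 → c = 011101, weight = 4.
  m = 0111 → c = 100000, weight = 1.
  m = 1111 → c = 100111, weight = 4.
Tally weights:
  weight 0: 1 codewords.
  weight 1: 2 codewords.
  weight 2: 3 codewords.
  weight 3: 4 codewords.
  weight 4: 3 codewords.
  weight 5: 2 codewords.
  weight 6: 1 codewords.
Minimum distance d = smallest w > 0 with A_w > 0 = 1.
Sanity: Σ A_w = 16 = 2^4 = 16 ✓.


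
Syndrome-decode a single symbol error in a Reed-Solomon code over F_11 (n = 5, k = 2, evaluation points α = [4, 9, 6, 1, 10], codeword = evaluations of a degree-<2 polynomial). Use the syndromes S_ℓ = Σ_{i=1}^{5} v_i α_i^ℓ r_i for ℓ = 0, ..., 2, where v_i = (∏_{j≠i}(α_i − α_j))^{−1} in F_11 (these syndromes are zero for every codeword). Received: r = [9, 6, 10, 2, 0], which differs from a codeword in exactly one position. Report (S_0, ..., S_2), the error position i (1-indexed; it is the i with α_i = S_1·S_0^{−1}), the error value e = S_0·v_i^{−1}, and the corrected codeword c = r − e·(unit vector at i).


S = (3, 8, 3), error at position 5, error magnitude e = 10, c = [9, 6, 10, 2, 1].

Step 1: column multipliers v_i = (∏_{j≠i}(α_i − α_j))^{−1} mod 11.
  i = 1 (α = 4): (4−9)(4−6)(4−1)(4−10) = (−5)·(−2)·3·(−6) = −180 ≡ 7, so v_1 = 7^{−1} = 8 (mod 11).
  i = 2 (α = 9): (9−4)(9−6)(9−1)(9−10) = 5·3·8·(−1) = −120 ≡ 1, so v_2 = 1^{−1} = 1 (mod 11).
  i = 3 (α = 6): (6−4)(6−9)(6−1)(6−10) = 2·(−3)·5·(−4) = 120 ≡ 10, so v_3 = 10^{−1} = 10 (mod 11).
  i = 4 (α = 1): (1−4)(1−9)(1−6)(1−10) = (−3)·(−8)·(−5)·(−9) = 1080 ≡ 2, so v_4 = 2^{−1} = 6 (mod 11).
  i = 5 (α = 10): (10−4)(10−9)(10−6)(10−1) = 6·1·4·9 = 216 ≡ 7, so v_5 = 7^{−1} = 8 (mod 11).
  v = [8, 1, 10, 6, 8].
Step 2: syndromes of r = [9, 6, 10, 2, 0] (all sums mod 11).
  S_0 = Σ v_i r_i = 8·9 + 1·6 + 10·10 + 6·2 + 8·0 = 190 ≡ 3.
  S_1 = Σ v_i α_i r_i = 8·4·9 + 1·9·6 + 10·6·10 + 6·1·2 + 8·10·0 = 954 ≡ 8.
  α_i^2 mod 11 = [5, 4, 3, 1, 1].
  S_2 = Σ v_i α_i^2 r_i = 8·5·9 + 1·4·6 + 10·3·10 + 6·1·2 + 8·1·0 = 696 ≡ 3.
  S = (3, 8, 3) ≠ 0, so r is not a codeword (an error is present).
Step 3: locate the error. For a single error e at position i, S_ℓ = v_i·e·α_i^ℓ, so α_err = S_1/S_0.
  S_0^{−1} = 3^{−1} = 4 (mod 11), so α_err = 8·4 = 32 ≡ 10 = α_5. Error position i = 5.
  Consistency check: S_2/S_1 = 3·7 = 21 ≡ 10 = α_err ✓ (single-error assumption holds).
Step 4: error magnitude e = S_0/v_5 = S_0·∏_{j≠5}(α_5 − α_j) = 3·7 = 21 ≡ 10 (mod 11).
Step 5: correct position 5: c_5 = r_5 − e = 0 − 10 ≡ 1 (mod 11). Hence c = [9, 6, 10, 2, 1].
  Check: interpolating c through the α_i gives m(x) = 7 + 6·x (degree < 2) with m(α_i) = c_i for every i, so c is indeed a codeword.


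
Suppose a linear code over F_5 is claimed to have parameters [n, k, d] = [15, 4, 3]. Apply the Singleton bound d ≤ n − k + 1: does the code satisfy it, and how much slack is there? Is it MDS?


Singleton RHS = n − k + 1 = 12, slack = 9, bound satisfied, not MDS.

Singleton bound: d ≤ n − k + 1.
Here n = 15, k = 4, so n − k + 1 = 12.
Given d = 3, check d ≤ 12: YES.
Slack = (n − k + 1) − d = 9.
The code is NOT MDS (slack = 9 > 0).
Description: the claimed parameters are [15, 4, 3]_5; such a code would be non-MDS.


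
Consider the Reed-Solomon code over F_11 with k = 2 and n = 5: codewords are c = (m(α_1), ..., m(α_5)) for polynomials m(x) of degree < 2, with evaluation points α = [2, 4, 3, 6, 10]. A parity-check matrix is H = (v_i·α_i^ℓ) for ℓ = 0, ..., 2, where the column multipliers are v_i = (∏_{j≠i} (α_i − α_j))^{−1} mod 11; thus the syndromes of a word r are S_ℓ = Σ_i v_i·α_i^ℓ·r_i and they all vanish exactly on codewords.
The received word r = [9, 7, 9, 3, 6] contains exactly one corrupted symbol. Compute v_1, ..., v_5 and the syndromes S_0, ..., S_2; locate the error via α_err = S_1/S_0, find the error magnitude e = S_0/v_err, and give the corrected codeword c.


S = (1, 2, 4), error at position 1, error magnitude e = 9, c = [0, 7, 9, 3, 6].

Step 1: column multipliers v_i = (∏_{j≠i}(α_i − α_j))^{−1} mod 11.
  i = 1 (α = 2): (2−4)(2−3)(2−6)(2−10) = (−2)·(−1)·(−4)·(−8) = 64 ≡ 9, so v_1 = 9^{−1} = 5 (mod 11).
  i = 2 (α = 4): (4−2)(4−3)(4−6)(4−10) = 2·1·(−2)·(−6) = 24 ≡ 2, so v_2 = 2^{−1} = 6 (mod 11).
  i = 3 (α = 3): (3−2)(3−4)(3−6)(3−10) = 1·(−1)·(−3)·(−7) = −21 ≡ 1, so v_3 = 1^{−1} = 1 (mod 11).
  i = 4 (α = 6): (6−2)(6−4)(6−3)(6−10) = 4·2·3·(−4) = −96 ≡ 3, so v_4 = 3^{−1} = 4 (mod 11).
  i = 5 (α = 10): (10−2)(10−4)(10−3)(10−6) = 8·6·7·4 = 1344 ≡ 2, so v_5 = 2^{−1} = 6 (mod 11).
  v = [5, 6, 1, 4, 6].
Step 2: syndromes of r = [9, 7, 9, 3, 6] (all sums mod 11).
  S_0 = Σ v_i r_i = 5·9 + 6·7 + 1·9 + 4·3 + 6·6 = 144 ≡ 1.
  S_1 = Σ v_i α_i r_i = 5·2·9 + 6·4·7 + 1·3·9 + 4·6·3 + 6·10·6 = 717 ≡ 2.
  α_i^2 mod 11 = [4, 5, 9, 3, 1].
  S_2 = Σ v_i α_i^2 r_i = 5·4·9 + 6·5·7 + 1·9·9 + 4·3·3 + 6·1·6 = 543 ≡ 4.
  S = (1, 2, 4) ≠ 0, so r is not a codeword (an error is present).
Step 3: locate the error. For a single error e at position i, S_ℓ = v_i·e·α_i^ℓ, so α_err = S_1/S_0.
  S_0^{−1} = 1^{−1} = 1 (mod 11), so α_err = 2·1 = 2 ≡ 2 = α_1. Error position i = 1.
  Consistency check: S_2/S_1 = 4·6 = 24 ≡ 2 = α_err ✓ (single-error assumption holds).
Step 4: error magnitude e = S_0/v_1 = S_0·∏_{j≠1}(α_1 − α_j) = 1·9 = 9 ≡ 9 (mod 11).
Step 5: correct position 1: c_1 = r_1 − e = 9 − 9 ≡ 0 (mod 11). Hence c = [0, 7, 9, 3, 6].
  Check: interpolating c through the α_i gives m(x) = 4 + 9·x (degree < 2) with m(α_i) = c_i for every i, so c is indeed a codeword.


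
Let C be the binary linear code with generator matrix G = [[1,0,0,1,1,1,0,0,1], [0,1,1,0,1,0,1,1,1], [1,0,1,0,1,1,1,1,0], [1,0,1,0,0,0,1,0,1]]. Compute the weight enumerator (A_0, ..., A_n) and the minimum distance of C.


Weight distribution: A_0 = 1, A_3 = 2, A_4 = 5, A_5 = 4, A_6 = 2, A_7 = 2. Minimum distance d = 3.

Enumerate all 2^4 = 16 messages m ∈ F_2^4.
For each, compute codeword c = mG in F_2^9, then tally its weight.
  m = 0000 → c = 000000000, weight = 0.
  m = 1000 → c = 100111001, weight = 5.
  m = 0100 → c = 011010111, weight = 6.
  m = 1100 → c = 111101110, weight = 7.
  m = 0010 → c = 101011110, weight = 6.
  m = 1010 → c = 001100111, weight = 5.
  m = 0110 → c = 110001001, weight = 4.
  m = 1110 → c = 010110000, weight = 3.
  m = 0001 → c = 101000101, weight = 4.
  m = 1001 → c = 001111100, weight = 5.
  m = 0101 → c = 110010010, weight = 4.
  m = 1101 → c = 010101011, weight = 5.
  m = 0011 → c = 000011011, weight = 4.
  m = 1011 → c = 100100010, weight = 3.
  m = 0111 → c = 011001100, weight = 4.
  m = 1111 → c = 111110101, weight = 7.
Tally weights:
  weight 0: 1 codewords.
  weight 3: 2 codewords.
  weight 4: 5 codewords.
  weight 5: 4 codewords.
  weight 6: 2 codewords.
  weight 7: 2 codewords.
Minimum distance d = smallest w > 0 with A_w > 0 = 3.
Sanity: Σ A_w = 16 = 2^4 = 16 ✓.


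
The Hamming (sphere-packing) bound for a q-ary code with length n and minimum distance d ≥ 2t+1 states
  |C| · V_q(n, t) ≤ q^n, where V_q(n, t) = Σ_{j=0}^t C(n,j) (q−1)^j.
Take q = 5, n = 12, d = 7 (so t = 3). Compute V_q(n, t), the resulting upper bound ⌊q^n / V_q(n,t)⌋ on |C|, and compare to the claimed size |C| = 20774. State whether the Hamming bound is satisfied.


V_q(n, t) = 15185, q^n = 244140625, Hamming bound = 16077, |C| = 20774 > bound (violated).

Step 1: Compute V_q(n, t) = Σ_{j=0}^3 C(n, j) (q−1)^j.
  j = 0: C(12,0)·(4)^0 = 1·1 = 1.
  j = 1: C(12,1)·(4)^1 = 12·4 = 48.
  j = 2: C(12,2)·(4)^2 = 66·16 = 1056.
  j = 3: C(12,3)·(4)^3 = 220·64 = 14080.
  V_q(n, t) = 1 + 48 + 1056 + 14080 = 15185.
Step 2: q^n = 5^12 = 244140625.
Step 3: Hamming bound ⌊q^n / V_q(n,t)⌋ = ⌊244140625/15185⌋ = 16077.
Step 4: Compare |C| = 20774 to 16077: violated.
The claimed |C| lies above the Hamming bound, so no 5-ary code of length 12 with d ≥ 7 can have 20774 codewords.


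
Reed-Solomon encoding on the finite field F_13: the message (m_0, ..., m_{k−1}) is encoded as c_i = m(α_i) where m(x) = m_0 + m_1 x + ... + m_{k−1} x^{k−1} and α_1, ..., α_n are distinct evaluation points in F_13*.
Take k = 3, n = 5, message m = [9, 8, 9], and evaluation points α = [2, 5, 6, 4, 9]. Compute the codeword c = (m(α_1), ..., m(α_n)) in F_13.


c = [9, 1, 4, 3, 4]

Message polynomial: m(x) = 9 + 8·x + 9·x^2 (mod 13).
For each evaluation point α_i, compute m(α_i) mod 13:
  α_1 = 2: Horner steps 9 → 0 → 9, so m(2) = 9.
  α_2 = 5: Horner steps 9 → 1 → 1, so m(5) = 1.
  α_3 = 6: Horner steps 9 → 10 → 4, so m(6) = 4.
  α_4 = 4: Horner steps 9 → 5 → 3, so m(4) = 3.
  α_5 = 9: Horner steps 9 → 11 → 4, so m(9) = 4.
Codeword c = [9, 1, 4, 3, 4] ∈ F_13^5.


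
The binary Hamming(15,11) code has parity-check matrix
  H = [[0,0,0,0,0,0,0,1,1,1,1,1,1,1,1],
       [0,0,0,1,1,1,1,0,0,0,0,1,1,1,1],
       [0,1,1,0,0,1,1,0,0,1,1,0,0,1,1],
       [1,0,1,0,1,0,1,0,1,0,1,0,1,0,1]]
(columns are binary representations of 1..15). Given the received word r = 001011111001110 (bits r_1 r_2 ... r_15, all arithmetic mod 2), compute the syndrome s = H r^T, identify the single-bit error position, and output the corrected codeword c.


s = (1, 0, 0, 1)^T, error position = 9, corrected codeword c = 001011110001110

Compute s = H r^T mod 2 one row at a time:
  s_1 = 1 + 1 + 0 + 0 + 1 + 1 + 1 + 0 = 5 ≡ 1 (mod 2).
  s_2 = 0 + 1 + 1 + 1 + 1 + 1 + 1 + 0 = 6 ≡ 0 (mod 2).
  s_3 = 0 + 1 + 1 + 1 + 0 + 0 + 1 + 0 = 4 ≡ 0 (mod 2).
  s_4 = 0 + 1 + 1 + 1 + 1 + 0 + 1 + 0 = 5 ≡ 1 (mod 2).
s = (1, 0, 0, 1)^T — this equals column 9 of H (binary 1001), so error is at position 9.
Correct: flip bit 9 of r = 001011111001110 to get c = 001011110001110.


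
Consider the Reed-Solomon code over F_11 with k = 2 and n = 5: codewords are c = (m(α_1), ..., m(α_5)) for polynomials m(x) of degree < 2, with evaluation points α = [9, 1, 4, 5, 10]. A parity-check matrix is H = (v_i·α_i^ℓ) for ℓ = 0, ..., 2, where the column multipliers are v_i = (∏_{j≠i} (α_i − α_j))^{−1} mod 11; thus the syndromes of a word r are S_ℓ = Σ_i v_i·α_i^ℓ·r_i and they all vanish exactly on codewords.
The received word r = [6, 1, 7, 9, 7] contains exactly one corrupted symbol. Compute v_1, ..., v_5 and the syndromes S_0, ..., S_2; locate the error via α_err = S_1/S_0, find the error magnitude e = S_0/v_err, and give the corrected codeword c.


S = (9, 2, 9), error at position 5, error magnitude e = 10, c = [6, 1, 7, 9, 8].

Step 1: column multipliers v_i = (∏_{j≠i}(α_i − α_j))^{−1} mod 11.
  i = 1 (α = 9): (9−1)(9−4)(9−5)(9−10) = 8·5·4·(−1) = −160 ≡ 5, so v_1 = 5^{−1} = 9 (mod 11).
  i = 2 (α = 1): (1−9)(1−4)(1−5)(1−10) = (−8)·(−3)·(−4)·(−9) = 864 ≡ 6, so v_2 = 6^{−1} = 2 (mod 11).
  i = 3 (α = 4): (4−9)(4−1)(4−5)(4−10) = (−5)·3·(−1)·(−6) = −90 ≡ 9, so v_3 = 9^{−1} = 5 (mod 11).
  i = 4 (α = 5): (5−9)(5−1)(5−4)(5−10) = (−4)·4·1·(−5) = 80 ≡ 3, so v_4 = 3^{−1} = 4 (mod 11).
  i = 5 (α = 10): (10−9)(10−1)(10−4)(10−5) = 1·9·6·5 = 270 ≡ 6, so v_5 = 6^{−1} = 2 (mod 11).
  v = [9, 2, 5, 4, 2].
Step 2: syndromes of r = [6, 1, 7, 9, 7] (all sums mod 11).
  S_0 = Σ v_i r_i = 9·6 + 2·1 + 5·7 + 4·9 + 2·7 = 141 ≡ 9.
  S_1 = Σ v_i α_i r_i = 9·9·6 + 2·1·1 + 5·4·7 + 4·5·9 + 2·10·7 = 948 ≡ 2.
  α_i^2 mod 11 = [4, 1, 5, 3, 1].
  S_2 = Σ v_i α_i^2 r_i = 9·4·6 + 2·1·1 + 5·5·7 + 4·3·9 + 2·1·7 = 515 ≡ 9.
  S = (9, 2, 9) ≠ 0, so r is not a codeword (an error is present).
Step 3: locate the error. For a single error e at position i, S_ℓ = v_i·e·α_i^ℓ, so α_err = S_1/S_0.
  S_0^{−1} = 9^{−1} = 5 (mod 11), so α_err = 2·5 = 10 ≡ 10 = α_5. Error position i = 5.
  Consistency check: S_2/S_1 = 9·6 = 54 ≡ 10 = α_err ✓ (single-error assumption holds).
Step 4: error magnitude e = S_0/v_5 = S_0·∏_{j≠5}(α_5 − α_j) = 9·6 = 54 ≡ 10 (mod 11).
Step 5: correct position 5: c_5 = r_5 − e = 7 − 10 ≡ 8 (mod 11). Hence c = [6, 1, 7, 9, 8].
  Check: interpolating c through the α_i gives m(x) = 10 + 2·x (degree < 2) with m(α_i) = c_i for every i, so c is indeed a codeword.


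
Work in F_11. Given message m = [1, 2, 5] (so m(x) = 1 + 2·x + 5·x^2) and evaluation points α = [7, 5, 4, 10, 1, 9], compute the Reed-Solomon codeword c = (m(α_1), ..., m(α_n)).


c = [7, 4, 1, 4, 8, 6]

Message polynomial: m(x) = 1 + 2·x + 5·x^2 (mod 11).
For each evaluation point α_i, compute m(α_i) mod 11:
  α_1 = 7: Horner steps 5 → 4 → 7, so m(7) = 7.
  α_2 = 5: Horner steps 5 → 5 → 4, so m(5) = 4.
  α_3 = 4: Horner steps 5 → 0 → 1, so m(4) = 1.
  α_4 = 10: Horner steps 5 → 8 → 4, so m(10) = 4.
  α_5 = 1: Horner steps 5 → 7 → 8, so m(1) = 8.
  α_6 = 9: Horner steps 5 → 3 → 6, so m(9) = 6.
Codeword c = [7, 4, 1, 4, 8, 6] ∈ F_11^6.


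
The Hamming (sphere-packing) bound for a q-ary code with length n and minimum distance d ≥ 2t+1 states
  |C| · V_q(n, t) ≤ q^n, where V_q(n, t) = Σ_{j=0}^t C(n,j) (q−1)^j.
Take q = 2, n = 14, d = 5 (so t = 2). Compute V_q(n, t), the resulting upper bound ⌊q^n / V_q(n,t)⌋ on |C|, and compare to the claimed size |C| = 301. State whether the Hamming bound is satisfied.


V_q(n, t) = 106, q^n = 16384, Hamming bound = 154, |C| = 301 > bound (violated).

Step 1: Compute V_q(n, t) = Σ_{j=0}^2 C(n, j) (q−1)^j.
  j = 0: C(14,0)·(1)^0 = 1·1 = 1.
  j = 1: C(14,1)·(1)^1 = 14·1 = 14.
  j = 2: C(14,2)·(1)^2 = 91·1 = 91.
  V_q(n, t) = 1 + 14 + 91 = 106.
Step 2: q^n = 2^14 = 16384.
Step 3: Hamming bound ⌊q^n / V_q(n,t)⌋ = ⌊16384/106⌋ = 154.
Step 4: Compare |C| = 301 to 154: violated.
The claimed |C| lies above the Hamming bound, so no 2-ary code of length 14 with d ≥ 5 can have 301 codewords.


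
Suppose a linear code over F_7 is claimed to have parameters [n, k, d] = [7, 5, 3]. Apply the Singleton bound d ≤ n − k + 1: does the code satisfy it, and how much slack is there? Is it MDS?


Singleton RHS = n − k + 1 = 3, slack = 0, bound satisfied, MDS.

Singleton bound: d ≤ n − k + 1.
Here n = 7, k = 5, so n − k + 1 = 3.
Given d = 3, check d ≤ 3: YES.
Slack = (n − k + 1) − d = 0.
The code is MDS (slack = 0).
Description: the claimed parameters are [7, 5, 3]_7; such a code would be MDS (meets Singleton bound).


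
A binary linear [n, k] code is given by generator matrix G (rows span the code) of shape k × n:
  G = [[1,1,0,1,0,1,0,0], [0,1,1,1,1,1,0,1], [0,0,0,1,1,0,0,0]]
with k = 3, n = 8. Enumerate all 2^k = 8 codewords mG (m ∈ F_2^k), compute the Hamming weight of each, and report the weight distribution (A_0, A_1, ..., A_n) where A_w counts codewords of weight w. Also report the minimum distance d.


Weight distribution: A_0 = 1, A_2 = 1, A_4 = 5, A_6 = 1. Minimum distance d = 2.

Enumerate all 2^3 = 8 messages m ∈ F_2^3.
For each, compute codeword c = mG in F_2^8, then tally its weight.
  m = 000 → c = 00000000, weight = 0.
  m = 100 → c = 11010100, weight = 4.
  m = 010 → c = 01111101, weight = 6.
  m = 110 → c = 10101001, weight = 4.
  m = 001 → c = 00011000, weight = 2.
  m = 101 → c = 11001100, weight = 4.
  m = 011 → c = 01100101, weight = 4.
  m = 111 → c = 10110001, weight = 4.
Tally weights:
  weight 0: 1 codewords.
  weight 2: 1 codewords.
  weight 4: 5 codewords.
  weight 6: 1 codewords.
Minimum distance d = smallest w > 0 with A_w > 0 = 2.
Sanity: Σ A_w = 8 = 2^3 = 8 ✓.


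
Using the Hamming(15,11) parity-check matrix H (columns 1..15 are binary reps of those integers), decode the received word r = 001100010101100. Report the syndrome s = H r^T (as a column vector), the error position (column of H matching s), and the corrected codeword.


s = (0, 1, 0, 0)^T, error position = 4, corrected codeword c = 001000010101100

Compute s = H r^T mod 2 one row at a time:
  s_1 = 1 + 0 + 1 + 0 + 1 + 1 + 0 + 0 = 4 ≡ 0 (mod 2).
  s_2 = 1 + 0 + 0 + 0 + 1 + 1 + 0 + 0 = 3 ≡ 1 (mod 2).
  s_3 = 0 + 1 + 0 + 0 + 1 + 0 + 0 + 0 = 2 ≡ 0 (mod 2).
  s_4 = 0 + 1 + 0 + 0 + 0 + 0 + 1 + 0 = 2 ≡ 0 (mod 2).
s = (0, 1, 0, 0)^T — this equals column 4 of H (binary 0100), so error is at position 4.
Correct: flip bit 4 of r = 001100010101100 to get c = 001000010101100.


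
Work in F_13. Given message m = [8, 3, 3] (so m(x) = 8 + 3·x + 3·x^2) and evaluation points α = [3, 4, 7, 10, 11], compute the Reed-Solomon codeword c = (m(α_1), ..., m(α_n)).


c = [5, 3, 7, 0, 1]

Message polynomial: m(x) = 8 + 3·x + 3·x^2 (mod 13).
For each evaluation point α_i, compute m(α_i) mod 13:
  α_1 = 3: Horner steps 3 → 12 → 5, so m(3) = 5.
  α_2 = 4: Horner steps 3 → 2 → 3, so m(4) = 3.
  α_3 = 7: Horner steps 3 → 11 → 7, so m(7) = 7.
  α_4 = 10: Horner steps 3 → 7 → 0, so m(10) = 0.
  α_5 = 11: Horner steps 3 → 10 → 1, so m(11) = 1.
Codeword c = [5, 3, 7, 0, 1] ∈ F_13^5.


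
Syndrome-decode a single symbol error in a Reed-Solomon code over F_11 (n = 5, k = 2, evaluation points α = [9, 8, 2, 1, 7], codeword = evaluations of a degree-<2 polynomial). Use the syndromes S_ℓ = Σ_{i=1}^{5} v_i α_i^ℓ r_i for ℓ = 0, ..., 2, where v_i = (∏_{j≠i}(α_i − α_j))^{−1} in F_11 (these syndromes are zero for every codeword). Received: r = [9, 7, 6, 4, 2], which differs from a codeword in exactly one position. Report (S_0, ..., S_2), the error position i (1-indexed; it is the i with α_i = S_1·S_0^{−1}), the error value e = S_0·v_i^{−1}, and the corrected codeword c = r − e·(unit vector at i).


S = (6, 9, 8), error at position 5, error magnitude e = 8, c = [9, 7, 6, 4, 5].

Step 1: column multipliers v_i = (∏_{j≠i}(α_i − α_j))^{−1} mod 11.
  i = 1 (α = 9): (9−8)(9−2)(9−1)(9−7) = 1·7·8·2 = 112 ≡ 2, so v_1 = 2^{−1} = 6 (mod 11).
  i = 2 (α = 8): (8−9)(8−2)(8−1)(8−7) = (−1)·6·7·1 = −42 ≡ 2, so v_2 = 2^{−1} = 6 (mod 11).
  i = 3 (α = 2): (2−9)(2−8)(2−1)(2−7) = (−7)·(−6)·1·(−5) = −210 ≡ 10, so v_3 = 10^{−1} = 10 (mod 11).
  i = 4 (α = 1): (1−9)(1−8)(1−2)(1−7) = (−8)·(−7)·(−1)·(−6) = 336 ≡ 6, so v_4 = 6^{−1} = 2 (mod 11).
  i = 5 (α = 7): (7−9)(7−8)(7−2)(7−1) = (−2)·(−1)·5·6 = 60 ≡ 5, so v_5 = 5^{−1} = 9 (mod 11).
  v = [6, 6, 10, 2, 9].
Step 2: syndromes of r = [9, 7, 6, 4, 2] (all sums mod 11).
  S_0 = Σ v_i r_i = 6·9 + 6·7 + 10·6 + 2·4 + 9·2 = 182 ≡ 6.
  S_1 = Σ v_i α_i r_i = 6·9·9 + 6·8·7 + 10·2·6 + 2·1·4 + 9·7·2 = 1076 ≡ 9.
  α_i^2 mod 11 = [4, 9, 4, 1, 5].
  S_2 = Σ v_i α_i^2 r_i = 6·4·9 + 6·9·7 + 10·4·6 + 2·1·4 + 9·5·2 = 932 ≡ 8.
  S = (6, 9, 8) ≠ 0, so r is not a codeword (an error is present).
Step 3: locate the error. For a single error e at position i, S_ℓ = v_i·e·α_i^ℓ, so α_err = S_1/S_0.
  S_0^{−1} = 6^{−1} = 2 (mod 11), so α_err = 9·2 = 18 ≡ 7 = α_5. Error position i = 5.
  Consistency check: S_2/S_1 = 8·5 = 40 ≡ 7 = α_err ✓ (single-error assumption holds).
Step 4: error magnitude e = S_0/v_5 = S_0·∏_{j≠5}(α_5 − α_j) = 6·5 = 30 ≡ 8 (mod 11).
Step 5: correct position 5: c_5 = r_5 − e = 2 − 8 ≡ 5 (mod 11). Hence c = [9, 7, 6, 4, 5].
  Check: interpolating c through the α_i gives m(x) = 2 + 2·x (degree < 2) with m(α_i) = c_i for every i, so c is indeed a codeword.


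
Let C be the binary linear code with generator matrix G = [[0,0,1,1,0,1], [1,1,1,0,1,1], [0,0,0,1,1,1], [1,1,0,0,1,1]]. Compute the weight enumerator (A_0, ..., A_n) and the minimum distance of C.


Weight distribution: A_0 = 1, A_1 = 2, A_2 = 2, A_3 = 4, A_4 = 5, A_5 = 2. Minimum distance d = 1.

Enumerate all 2^4 = 16 messages m ∈ F_2^4.
For each, compute codeword c = mG in F_2^6, then tally its weight.
  m = 0000 → c = 000000, weight = 0.
  m = 1000 → c = 001101, weight = 3.
  m = 0100 → c = 111011, weight = 5.
  m = 1100 → c = 110110, weight = 4.
  m = 0010 → c = 000111, weight = 3.
  m = 1010 → c = 001010, weight = 2.
  m = 0110 → c = 111100, weight = 4.
  m = 1110 → c = 110001, weight = 3.
  m = 0001 → c = 110011, weight = 4.
  m = 1001 → c = 111110, weight = 5.
  m = 0101 → c = 001000, weight = 1.
  m = 1101 → c = 000101, weight = 2.
  m = 0011 → c = 110100, weight = 3.
  m = 1011 → c = 111001, weight = 4.
  m = 0111 → c = 001111, weight = 4.
  m = 1111 → c = 000010, weight = 1.
Tally weights:
  weight 0: 1 codewords.
  weight 1: 2 codewords.
  weight 2: 2 codewords.
  weight 3: 4 codewords.
  weight 4: 5 codewords.
  weight 5: 2 codewords.
Minimum distance d = smallest w > 0 with A_w > 0 = 1.
Sanity: Σ A_w = 16 = 2^4 = 16 ✓.


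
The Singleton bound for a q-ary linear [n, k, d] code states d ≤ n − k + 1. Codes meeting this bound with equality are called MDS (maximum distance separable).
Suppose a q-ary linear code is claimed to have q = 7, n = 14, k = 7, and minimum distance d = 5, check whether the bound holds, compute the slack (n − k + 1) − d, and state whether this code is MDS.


Singleton RHS = n − k + 1 = 8, slack = 3, bound satisfied, not MDS.

Singleton bound: d ≤ n − k + 1.
Here n = 14, k = 7, so n − k + 1 = 8.
Given d = 5, check d ≤ 8: YES.
Slack = (n − k + 1) − d = 3.
The code is NOT MDS (slack = 3 > 0).
Description: the claimed parameters are [14, 7, 5]_7; such a code would be non-MDS.


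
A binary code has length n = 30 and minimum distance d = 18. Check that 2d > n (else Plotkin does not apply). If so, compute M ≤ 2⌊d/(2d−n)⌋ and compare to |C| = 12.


Plotkin bound M ≤ 6; given |C| = 12 > bound (violated).

Check applicability: 2d = 36, n = 30.
2d − n = 6 > 0, so Plotkin applies.
Compute d/(2d−n) = 18/6 ≈ 3.0000.
⌊d/(2d−n)⌋ = 3.
Plotkin bound: M ≤ 2·3 = 6.
Given |C| = 12, check: VIOLATED.
This |C| is above the Plotkin bound, so no binary code with n = 30, d = 18 and 12 codewords exists.


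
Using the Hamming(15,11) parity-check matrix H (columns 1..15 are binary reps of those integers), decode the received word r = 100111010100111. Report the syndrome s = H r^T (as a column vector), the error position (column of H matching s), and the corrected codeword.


s = (1, 0, 0, 0)^T, error position = 8, corrected codeword c = 100111000100111

Compute s = H r^T mod 2 one row at a time:
  s_1 = 1 + 0 + 1 + 0 + 0 + 1 + 1 + 1 = 5 ≡ 1 (mod 2).
  s_2 = 1 + 1 + 1 + 0 + 0 + 1 + 1 + 1 = 6 ≡ 0 (mod 2).
  s_3 = 0 + 0 + 1 + 0 + 1 + 0 + 1 + 1 = 4 ≡ 0 (mod 2).
  s_4 = 1 + 0 + 1 + 0 + 0 + 0 + 1 + 1 = 4 ≡ 0 (mod 2).
s = (1, 0, 0, 0)^T — this equals column 8 of H (binary 1000), so error is at position 8.
Correct: flip bit 8 of r = 100111010100111 to get c = 100111000100111.


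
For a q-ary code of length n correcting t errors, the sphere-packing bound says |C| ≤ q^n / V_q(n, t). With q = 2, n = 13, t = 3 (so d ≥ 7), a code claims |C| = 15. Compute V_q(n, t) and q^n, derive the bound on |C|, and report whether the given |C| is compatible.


V_q(n, t) = 378, q^n = 8192, Hamming bound = 21, |C| = 15 ≤ bound (satisfied).

Step 1: Compute V_q(n, t) = Σ_{j=0}^3 C(n, j) (q−1)^j.
  j = 0: C(13,0)·(1)^0 = 1·1 = 1.
  j = 1: C(13,1)·(1)^1 = 13·1 = 13.
  j = 2: C(13,2)·(1)^2 = 78·1 = 78.
  j = 3: C(13,3)·(1)^3 = 286·1 = 286.
  V_q(n, t) = 1 + 13 + 78 + 286 = 378.
Step 2: q^n = 2^13 = 8192.
Step 3: Hamming bound ⌊q^n / V_q(n,t)⌋ = ⌊8192/378⌋ = 21.
Step 4: Compare |C| = 15 to 21: satisfied.
The claimed |C| lies below the Hamming bound.
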